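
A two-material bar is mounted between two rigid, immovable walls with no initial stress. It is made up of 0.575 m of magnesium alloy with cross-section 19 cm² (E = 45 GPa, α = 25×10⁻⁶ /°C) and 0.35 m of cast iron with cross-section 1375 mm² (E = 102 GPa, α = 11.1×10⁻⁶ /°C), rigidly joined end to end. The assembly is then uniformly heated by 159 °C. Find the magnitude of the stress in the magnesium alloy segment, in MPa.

σ ≈ 166 MPa (compressive)

Free thermal expansion of the whole bar: Σ αᵢΔT Lᵢ = 25×10⁻⁶×159×575 + 11.1×10⁻⁶×159×350 = 2.903 mm.
The rigid supports impose zero overall length change; the single axial force P common to all segments must satisfy P Σ Lᵢ/(AᵢEᵢ) = δ_free.
The series flexibility is Σ Lᵢ/(AᵢEᵢ) = 575/(1900×45×10³) + 350/(1375×102×10³) = 9.221×10⁻⁶ mm/N.
So P = 2.903 / 9.221×10⁻⁶ = 314.9 kN, compressive.
σ_{magnesium alloy} = P / A = 314900 / 1900 = 165.7 MPa.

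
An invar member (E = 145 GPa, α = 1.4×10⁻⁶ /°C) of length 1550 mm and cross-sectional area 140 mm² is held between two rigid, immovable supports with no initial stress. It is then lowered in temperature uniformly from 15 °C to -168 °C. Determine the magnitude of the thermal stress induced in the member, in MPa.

σ ≈ 37.1 MPa (tensile)

With length fixed, the mechanical strain must cancel the thermal strain αΔT = 1.4×10⁻⁶ × 183 = 256.2×10⁻⁶.
The stress required to suppress this strain is σ = Eε = 145×10³ × 256.2×10⁻⁶ = 37.15 MPa, tensile since the member is trying to contract.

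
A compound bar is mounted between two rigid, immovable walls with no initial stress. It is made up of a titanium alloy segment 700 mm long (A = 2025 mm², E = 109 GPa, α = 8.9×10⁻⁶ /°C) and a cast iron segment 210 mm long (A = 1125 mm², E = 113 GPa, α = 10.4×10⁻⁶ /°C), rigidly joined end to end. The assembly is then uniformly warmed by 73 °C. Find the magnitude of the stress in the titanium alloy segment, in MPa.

σ ≈ 62.9 MPa (compressive)

If the supports were absent, the total length change would be Σ αᵢΔT Lᵢ = 8.9×10⁻⁶×73×700 + 10.4×10⁻⁶×73×210 = 0.6142 mm.
The rigid supports impose zero overall length change; the single axial force P common to all segments must satisfy P Σ Lᵢ/(AᵢEᵢ) = δ_free.
Σ Lᵢ/(AᵢEᵢ) = 700/(2025×109×10³) + 210/(1125×113×10³) = 4.823×10⁻⁶ mm/N.
Hence P = δ_free / Σ(L/AE) = 0.6142/4.823×10⁻⁶ = 127.3 kN (compressive).
σ_{titanium alloy} = P / A = 127300 / 2025 = 62.89 MPa.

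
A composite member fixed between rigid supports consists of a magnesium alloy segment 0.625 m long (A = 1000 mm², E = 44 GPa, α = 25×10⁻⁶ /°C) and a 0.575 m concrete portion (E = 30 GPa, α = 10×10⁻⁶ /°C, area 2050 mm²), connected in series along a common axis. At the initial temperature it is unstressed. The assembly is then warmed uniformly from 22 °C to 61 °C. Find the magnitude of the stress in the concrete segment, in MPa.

Free thermal expansion of the whole bar: Σ αᵢΔT Lᵢ = 25×10⁻⁶×39×625 + 10×10⁻⁶×39×575 = 0.8336 mm.
The rigid supports impose zero overall length change; the single axial force P common to all segments must satisfy P Σ Lᵢ/(AᵢEᵢ) = δ_free.
Σ Lᵢ/(AᵢEᵢ) = 625/(1000×44×10³) + 575/(2050×30×10³) = 2.355×10⁻⁵ mm/N.
Hence P = δ_free / Σ(L/AE) = 0.8336/2.355×10⁻⁵ = 35.39 kN (compressive).
σ_{concrete} = P / A = 35390 / 2050 = 17.26 MPa.

σ ≈ 17.3 MPa (compressive)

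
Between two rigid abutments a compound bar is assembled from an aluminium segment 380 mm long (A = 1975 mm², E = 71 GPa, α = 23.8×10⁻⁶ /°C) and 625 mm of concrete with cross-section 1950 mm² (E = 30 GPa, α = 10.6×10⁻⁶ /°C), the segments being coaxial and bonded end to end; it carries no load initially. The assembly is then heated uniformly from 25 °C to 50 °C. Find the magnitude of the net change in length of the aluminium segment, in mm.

Free thermal expansion of the whole bar: Σ αᵢΔT Lᵢ = 23.8×10⁻⁶×25×380 + 10.6×10⁻⁶×25×625 = 0.3917 mm.
Since the ends are fixed, an axial force P builds up, equal in every segment, with P · Σ Lᵢ/(AᵢEᵢ) = δ_free.
Σ Lᵢ/(AᵢEᵢ) = 380/(1975×71×10³) + 625/(1950×30×10³) = 1.339×10⁻⁵ mm/N.
P = 0.3917 / 1.339×10⁻⁵ = 29250 N = 29.25 kN, compressive.
For the aluminium segment, free thermal change = 23.8×10⁻⁶×25×380 = 0.2261 mm and elastic change from P = 29250×380/(1975×71×10³) = 0.07926 mm; these oppose, so the net change is 0.147 mm (segment lengthens).

|ΔL| ≈ 0.147 mm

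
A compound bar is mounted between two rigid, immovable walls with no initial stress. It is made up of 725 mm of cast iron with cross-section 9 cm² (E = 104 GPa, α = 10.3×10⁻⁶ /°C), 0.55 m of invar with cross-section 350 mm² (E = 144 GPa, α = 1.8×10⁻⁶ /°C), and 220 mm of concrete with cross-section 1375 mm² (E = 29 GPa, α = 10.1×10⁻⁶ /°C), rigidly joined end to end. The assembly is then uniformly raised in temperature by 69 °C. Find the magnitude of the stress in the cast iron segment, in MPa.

With the walls removed the bar would change length by δ_free = Σ αᵢΔT Lᵢ = 10.3×10⁻⁶×69×725 + 1.8×10⁻⁶×69×550 + 10.1×10⁻⁶×69×220 = 0.7369 mm.
Since the ends are fixed, an axial force P builds up, equal in every segment, with P · Σ Lᵢ/(AᵢEᵢ) = δ_free.
Σ Lᵢ/(AᵢEᵢ) = 725/(900×104×10³) + 550/(350×144×10³) + 220/(1375×29×10³) = 2.418×10⁻⁵ mm/N.
P = 0.7369 / 2.418×10⁻⁵ = 30480 N = 30.48 kN, compressive.
σ_{cast iron} = P / A = 30480 / 900 = 33.87 MPa.

σ ≈ 33.9 MPa (compressive)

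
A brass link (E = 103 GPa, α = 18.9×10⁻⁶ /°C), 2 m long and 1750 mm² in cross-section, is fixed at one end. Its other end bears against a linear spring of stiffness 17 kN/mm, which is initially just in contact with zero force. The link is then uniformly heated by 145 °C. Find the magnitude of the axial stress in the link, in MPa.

If the spring were absent the link would lengthen by αΔT L = 18.9×10⁻⁶ × 145 × 2000 = 5.481 mm.
Let P be the compressive force at the spring. The link shortens elastically by PL/(AE) and the spring compresses by P/k; together these equal δ_free.
P [ L/(AE) + 1/k ] = δ_free → P [ 2000/(1750×103×10³) + 1/(17×10³) ] = 5.481.
P = 5.481 / 6.992×10⁻⁵ = 78390 N.
σ = P/A = 78390/1750 = 44.79 MPa.

σ ≈ 44.8 MPa (compressive)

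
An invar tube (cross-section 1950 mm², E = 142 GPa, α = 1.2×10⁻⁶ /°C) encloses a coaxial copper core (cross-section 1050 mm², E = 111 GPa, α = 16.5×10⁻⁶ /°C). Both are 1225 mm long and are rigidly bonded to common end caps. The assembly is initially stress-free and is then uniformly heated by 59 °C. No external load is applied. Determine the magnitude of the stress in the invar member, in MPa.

σ ≈ 38 MPa (tensile)

Both members must finish at the same length. With the larger α, the copper tends to over-expand; the plates restrain it, putting the copper in compression and the invar in tension. With no external load the two internal forces are equal and opposite, magnitude P.
Compatibility of the two members (thermal + elastic change equal): (α₁ − α₂)ΔT = P·[1/(A₁E₁) + 1/(A₂E₂)].
|α₁ − α₂|·ΔT = 15.3×10⁻⁶ × 59 = 0.0009027.
1/(A₁E₁) + 1/(A₂E₂) = 1/(1950×142×10³) + 1/(1050×111×10³) = 1.219×10⁻⁸ N⁻¹.
So P = 0.0009027 / 1.219×10⁻⁸ = 74.04 kN.
σ_{invar} = P/A₁ = 74040/1950 = 37.97 MPa, tensile.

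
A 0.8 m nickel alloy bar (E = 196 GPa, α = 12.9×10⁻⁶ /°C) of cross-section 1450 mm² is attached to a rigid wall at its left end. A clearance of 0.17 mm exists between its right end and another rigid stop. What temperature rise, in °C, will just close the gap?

ΔT ≈ 16.5 °C

The gap closes when αΔT L = 0.17 mm, since the bar is still unstressed at that instant.
So ΔT = g/(αL) = 0.17/(12.9×10⁻⁶ × 800) = 16.47 °C.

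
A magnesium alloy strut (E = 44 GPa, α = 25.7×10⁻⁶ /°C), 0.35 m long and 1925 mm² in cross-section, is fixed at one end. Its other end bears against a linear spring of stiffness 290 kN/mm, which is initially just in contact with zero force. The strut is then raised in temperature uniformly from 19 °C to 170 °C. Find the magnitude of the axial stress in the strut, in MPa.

Free thermal expansion: δ_free = αΔT L = 25.7×10⁻⁶ × 151 × 350 = 1.358 mm.
With a force P in the spring, the elastic change of the strut is PL/(AE) and that of the spring is P/k; compatibility requires their sum to equal δ_free.
P [ L/(AE) + 1/k ] = δ_free → P [ 350/(1925×44×10³) + 1/(290×10³) ] = 1.358.
P = 1.358 / 7.581×10⁻⁶ = 179200 N.
σ = P/A = 179200/1925 = 93.08 MPa.

σ ≈ 93.1 MPa (compressive)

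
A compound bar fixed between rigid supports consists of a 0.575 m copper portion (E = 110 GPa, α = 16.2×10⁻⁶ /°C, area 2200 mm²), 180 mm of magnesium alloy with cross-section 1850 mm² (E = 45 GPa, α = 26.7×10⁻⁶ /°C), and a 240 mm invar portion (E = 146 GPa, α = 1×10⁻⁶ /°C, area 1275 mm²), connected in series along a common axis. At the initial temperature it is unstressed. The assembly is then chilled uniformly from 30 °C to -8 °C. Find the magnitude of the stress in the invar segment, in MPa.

σ ≈ 73.4 MPa (tensile)

With the walls removed the bar would change length by δ_free = Σ αᵢΔT Lᵢ = 16.2×10⁻⁶×38×575 + 26.7×10⁻⁶×38×180 + 1×10⁻⁶×38×240 = 0.5457 mm.
The walls prevent any net length change, so an axial force P (same in every segment) develops. Compatibility: P · Σ Lᵢ/(AᵢEᵢ) = δ_free.
Σ Lᵢ/(AᵢEᵢ) = 575/(2200×110×10³) + 180/(1850×45×10³) + 240/(1275×146×10³) = 5.827×10⁻⁶ mm/N.
So P = 0.5457 / 5.827×10⁻⁶ = 93.65 kN, tensile.
σ_{invar} = P / A = 93650 / 1275 = 73.45 MPa.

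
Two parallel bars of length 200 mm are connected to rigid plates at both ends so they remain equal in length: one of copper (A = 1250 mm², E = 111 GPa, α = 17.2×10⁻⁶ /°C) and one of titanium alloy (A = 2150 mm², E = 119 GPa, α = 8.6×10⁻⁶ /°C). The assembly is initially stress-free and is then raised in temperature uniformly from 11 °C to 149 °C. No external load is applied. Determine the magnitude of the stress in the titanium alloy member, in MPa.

Equilibrium of a rigid end plate with no external load gives equal and opposite internal forces ±P in the two members. Since α_{copper} > α_{titanium alloy}, heating drives the copper into compression and the titanium alloy into tension.
Setting the final lengths equal and cancelling L: (α₁ − α₂)ΔT = P/(A₁E₁) + P/(A₂E₂).
|α₁ − α₂|·ΔT = 8.6×10⁻⁶ × 138 = 0.001187.
1/(A₁E₁) + 1/(A₂E₂) = 1/(1250×111×10³) + 1/(2150×119×10³) = 1.112×10⁻⁸ N⁻¹.
So P = 0.001187 / 1.112×10⁻⁸ = 106.8 kN.
σ_{titanium alloy} = P/A₂ = 106800/2150 = 49.66 MPa, tensile.

σ ≈ 49.7 MPa (tensile)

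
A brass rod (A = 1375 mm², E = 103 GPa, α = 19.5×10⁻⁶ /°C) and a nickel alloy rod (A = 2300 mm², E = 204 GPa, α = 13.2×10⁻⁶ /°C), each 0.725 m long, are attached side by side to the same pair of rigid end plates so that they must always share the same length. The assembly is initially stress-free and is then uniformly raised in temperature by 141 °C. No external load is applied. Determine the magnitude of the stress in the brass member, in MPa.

The brass has the larger α, so on heating it would change length more than the nickel alloy if both were free. The rigid plates force a common final length, so the brass is put into compression and the nickel alloy into tension, with equal and opposite forces P (no external load).
Compatibility of the two members (thermal + elastic change equal): (α₁ − α₂)ΔT = P·[1/(A₁E₁) + 1/(A₂E₂)].
|α₁ − α₂|·ΔT = 6.3×10⁻⁶ × 141 = 0.0008883.
1/(A₁E₁) + 1/(A₂E₂) = 1/(1375×103×10³) + 1/(2300×204×10³) = 9.192×10⁻⁹ N⁻¹.
So P = 0.0008883 / 9.192×10⁻⁹ = 96.64 kN.
σ_{brass} = P/A₁ = 96640/1375 = 70.28 MPa, compressive.

σ ≈ 70.3 MPa (compressive)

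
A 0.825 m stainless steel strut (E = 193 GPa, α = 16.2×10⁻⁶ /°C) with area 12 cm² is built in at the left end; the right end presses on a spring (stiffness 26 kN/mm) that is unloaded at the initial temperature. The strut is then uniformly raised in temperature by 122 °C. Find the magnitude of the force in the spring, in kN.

P ≈ 38.8 kN

If the spring were absent the strut would lengthen by αΔT L = 16.2×10⁻⁶ × 122 × 825 = 1.631 mm.
Let P be the compressive force at the spring. The strut shortens elastically by PL/(AE) and the spring compresses by P/k; together these equal δ_free.
So P = δ_free / [L/(AE) + 1/k] = 1.631 / [ 825/(1200×193×10³) + 1/(26×10³) ].
P = 1.631 / 4.202×10⁻⁵ = 38800 N.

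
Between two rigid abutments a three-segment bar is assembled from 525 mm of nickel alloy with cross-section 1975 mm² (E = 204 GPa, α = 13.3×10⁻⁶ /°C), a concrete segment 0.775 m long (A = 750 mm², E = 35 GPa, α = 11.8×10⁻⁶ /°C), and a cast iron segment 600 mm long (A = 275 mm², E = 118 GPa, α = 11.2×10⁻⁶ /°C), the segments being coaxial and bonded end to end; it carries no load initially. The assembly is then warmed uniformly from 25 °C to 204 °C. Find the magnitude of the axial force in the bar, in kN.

If the supports were absent, the total length change would be Σ αᵢΔT Lᵢ = 13.3×10⁻⁶×179×525 + 11.8×10⁻⁶×179×775 + 11.2×10⁻⁶×179×600 = 4.09 mm.
The rigid supports impose zero overall length change; the single axial force P common to all segments must satisfy P Σ Lᵢ/(AᵢEᵢ) = δ_free.
Σ Lᵢ/(AᵢEᵢ) = 525/(1975×204×10³) + 775/(750×35×10³) + 600/(275×118×10³) = 4.932×10⁻⁵ mm/N.
P = 4.09 / 4.932×10⁻⁵ = 82930 N = 82.93 kN, compressive.

P ≈ 82.9 kN (compressive)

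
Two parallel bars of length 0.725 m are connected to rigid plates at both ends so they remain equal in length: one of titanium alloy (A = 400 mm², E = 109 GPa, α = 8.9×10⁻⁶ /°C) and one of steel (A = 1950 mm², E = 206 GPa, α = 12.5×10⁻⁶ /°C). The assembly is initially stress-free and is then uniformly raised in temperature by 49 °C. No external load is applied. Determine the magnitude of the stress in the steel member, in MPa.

σ ≈ 3.56 MPa (compressive)

Equilibrium of a rigid end plate with no external load gives equal and opposite internal forces ±P in the two members. Since α_{steel} > α_{titanium alloy}, heating drives the steel into compression and the titanium alloy into tension.
Compatibility of the two members (thermal + elastic change equal): (α₁ − α₂)ΔT = P·[1/(A₁E₁) + 1/(A₂E₂)].
|α₁ − α₂|·ΔT = 3.6×10⁻⁶ × 49 = 0.0001764.
1/(A₁E₁) + 1/(A₂E₂) = 1/(400×109×10³) + 1/(1950×206×10³) = 2.543×10⁻⁸ N⁻¹.
So P = 0.0001764 / 2.543×10⁻⁸ = 6.938 kN.
σ_{steel} = P/A₂ = 6938/1950 = 3.558 MPa, compressive.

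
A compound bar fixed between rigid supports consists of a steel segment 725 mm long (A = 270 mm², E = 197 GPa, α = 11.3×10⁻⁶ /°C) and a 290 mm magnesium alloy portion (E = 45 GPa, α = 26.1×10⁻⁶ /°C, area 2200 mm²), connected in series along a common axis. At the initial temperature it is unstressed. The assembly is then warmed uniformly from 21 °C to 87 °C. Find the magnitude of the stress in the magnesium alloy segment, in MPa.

If the supports were absent, the total length change would be Σ αᵢΔT Lᵢ = 11.3×10⁻⁶×66×725 + 26.1×10⁻⁶×66×290 = 1.04 mm.
Since the ends are fixed, an axial force P builds up, equal in every segment, with P · Σ Lᵢ/(AᵢEᵢ) = δ_free.
The series flexibility is Σ Lᵢ/(AᵢEᵢ) = 725/(270×197×10³) + 290/(2200×45×10³) = 1.656×10⁻⁵ mm/N.
P = 1.04 / 1.656×10⁻⁵ = 62820 N = 62.82 kN, compressive.
σ_{magnesium alloy} = P / A = 62820 / 2200 = 28.55 MPa.

σ ≈ 28.6 MPa (compressive)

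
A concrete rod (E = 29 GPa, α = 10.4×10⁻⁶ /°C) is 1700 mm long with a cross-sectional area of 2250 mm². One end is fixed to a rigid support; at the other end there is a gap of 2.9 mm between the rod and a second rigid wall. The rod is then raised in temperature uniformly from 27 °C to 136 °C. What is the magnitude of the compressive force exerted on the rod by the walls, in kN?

P ≈ 0 kN

Free thermal elongation = αΔT L = 10.4×10⁻⁶ × 109 × 1700 = 1.927 mm.
Since δ_free = 1.93 mm is less than the 2.9 mm gap, the rod never touches the wall. No axial force develops.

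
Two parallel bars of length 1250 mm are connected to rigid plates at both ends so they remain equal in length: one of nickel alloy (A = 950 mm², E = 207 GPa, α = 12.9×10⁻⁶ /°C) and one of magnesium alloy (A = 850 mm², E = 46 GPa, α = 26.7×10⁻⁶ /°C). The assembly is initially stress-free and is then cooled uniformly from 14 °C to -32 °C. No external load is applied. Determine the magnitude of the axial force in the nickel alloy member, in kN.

P ≈ 20.7 kN (compressive in the nickel alloy)

Equilibrium of a rigid end plate with no external load gives equal and opposite internal forces ±P in the two members. Since α_{magnesium alloy} > α_{nickel alloy}, cooling drives the magnesium alloy into tension and the nickel alloy into compression.
Compatibility of the two members (thermal + elastic change equal): (α₁ − α₂)ΔT = P·[1/(A₁E₁) + 1/(A₂E₂)].
|α₁ − α₂|·ΔT = 13.8×10⁻⁶ × 46 = 0.0006348.
1/(A₁E₁) + 1/(A₂E₂) = 1/(950×207×10³) + 1/(850×46×10³) = 3.066×10⁻⁸ N⁻¹.
P = 0.0006348 / 3.066×10⁻⁸ = 20700 N = 20.7 kN.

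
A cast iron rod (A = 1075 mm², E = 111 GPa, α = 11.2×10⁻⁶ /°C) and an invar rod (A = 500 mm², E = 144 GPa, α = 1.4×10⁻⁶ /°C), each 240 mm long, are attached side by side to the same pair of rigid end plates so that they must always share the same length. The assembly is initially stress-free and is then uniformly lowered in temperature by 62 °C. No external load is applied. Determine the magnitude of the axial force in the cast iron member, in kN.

P ≈ 27.3 kN (tensile in the cast iron)

The cast iron has the larger α, so on cooling it would change length more than the invar if both were free. The rigid plates force a common final length, so the cast iron is put into tension and the invar into compression, with equal and opposite forces P (no external load).
Compatibility of the two members (thermal + elastic change equal): (α₁ − α₂)ΔT = P·[1/(A₁E₁) + 1/(A₂E₂)].
|α₁ − α₂|·ΔT = 9.8×10⁻⁶ × 62 = 0.0006076.
1/(A₁E₁) + 1/(A₂E₂) = 1/(1075×111×10³) + 1/(500×144×10³) = 2.227×10⁻⁸ N⁻¹.
So P = 0.0006076 / 2.227×10⁻⁸ = 27.28 kN.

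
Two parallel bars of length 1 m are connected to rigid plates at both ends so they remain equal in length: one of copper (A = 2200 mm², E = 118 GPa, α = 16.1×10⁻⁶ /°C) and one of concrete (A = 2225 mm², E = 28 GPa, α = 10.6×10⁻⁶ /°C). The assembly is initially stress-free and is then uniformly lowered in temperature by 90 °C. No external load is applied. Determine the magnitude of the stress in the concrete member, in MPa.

σ ≈ 11.2 MPa (compressive)

Both members must finish at the same length. With the larger α, the copper tends to over-contract; the plates restrain it, putting the copper in tension and the concrete in compression. With no external load the two internal forces are equal and opposite, magnitude P.
Setting the final lengths equal and cancelling L: (α₁ − α₂)ΔT = P/(A₁E₁) + P/(A₂E₂).
|α₁ − α₂|·ΔT = 5.5×10⁻⁶ × 90 = 0.000495.
1/(A₁E₁) + 1/(A₂E₂) = 1/(2200×118×10³) + 1/(2225×28×10³) = 1.99×10⁻⁸ N⁻¹.
P = 0.000495 / 1.99×10⁻⁸ = 24870 N = 24.87 kN.
σ_{concrete} = P/A₂ = 24870/2225 = 11.18 MPa, compressive.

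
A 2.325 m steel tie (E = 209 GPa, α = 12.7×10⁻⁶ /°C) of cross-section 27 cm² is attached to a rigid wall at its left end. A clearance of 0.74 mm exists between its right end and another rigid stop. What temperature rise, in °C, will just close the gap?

The gap closes when αΔT L = 0.74 mm, since the tie is still unstressed at that instant.
So ΔT = g/(αL) = 0.74/(12.7×10⁻⁶ × 2325) = 25.06 °C.

ΔT ≈ 25.1 °C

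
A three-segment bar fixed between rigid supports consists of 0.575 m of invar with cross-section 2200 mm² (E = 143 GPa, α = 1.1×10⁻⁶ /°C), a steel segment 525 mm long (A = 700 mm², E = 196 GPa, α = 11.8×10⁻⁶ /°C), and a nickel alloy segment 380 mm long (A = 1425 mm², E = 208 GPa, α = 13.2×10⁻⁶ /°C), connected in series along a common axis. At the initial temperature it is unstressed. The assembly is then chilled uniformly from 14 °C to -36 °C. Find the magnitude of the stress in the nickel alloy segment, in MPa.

If the supports were absent, the total length change would be Σ αᵢΔT Lᵢ = 1.1×10⁻⁶×50×575 + 11.8×10⁻⁶×50×525 + 13.2×10⁻⁶×50×380 = 0.5922 mm.
The rigid supports impose zero overall length change; the single axial force P common to all segments must satisfy P Σ Lᵢ/(AᵢEᵢ) = δ_free.
The series flexibility is Σ Lᵢ/(AᵢEᵢ) = 575/(2200×143×10³) + 525/(700×196×10³) + 380/(1425×208×10³) = 6.936×10⁻⁶ mm/N.
Hence P = δ_free / Σ(L/AE) = 0.5922/6.936×10⁻⁶ = 85.37 kN (tensile).
σ_{nickel alloy} = P / A = 85370 / 1425 = 59.91 MPa.

σ ≈ 59.9 MPa (tensile)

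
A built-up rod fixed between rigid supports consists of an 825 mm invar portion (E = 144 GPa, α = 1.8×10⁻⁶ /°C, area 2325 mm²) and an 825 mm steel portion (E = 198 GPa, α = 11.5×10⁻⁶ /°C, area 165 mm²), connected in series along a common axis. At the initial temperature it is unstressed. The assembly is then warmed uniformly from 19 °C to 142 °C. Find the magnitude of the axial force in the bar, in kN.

With the walls removed the bar would change length by δ_free = Σ αᵢΔT Lᵢ = 1.8×10⁻⁶×123×825 + 11.5×10⁻⁶×123×825 = 1.35 mm.
The walls prevent any net length change, so an axial force P (same in every segment) develops. Compatibility: P · Σ Lᵢ/(AᵢEᵢ) = δ_free.
Σ Lᵢ/(AᵢEᵢ) = 825/(2325×144×10³) + 825/(165×198×10³) = 2.772×10⁻⁵ mm/N.
So P = 1.35 / 2.772×10⁻⁵ = 48.69 kN, compressive.

P ≈ 48.7 kN (compressive)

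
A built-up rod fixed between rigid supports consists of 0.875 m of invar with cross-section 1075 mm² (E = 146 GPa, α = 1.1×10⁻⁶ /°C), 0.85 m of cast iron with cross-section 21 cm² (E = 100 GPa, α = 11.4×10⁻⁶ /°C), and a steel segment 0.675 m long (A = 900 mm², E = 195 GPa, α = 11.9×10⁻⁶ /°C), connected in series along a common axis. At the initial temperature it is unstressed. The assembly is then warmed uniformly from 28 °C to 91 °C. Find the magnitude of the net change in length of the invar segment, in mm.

|ΔL| ≈ 0.427 mm

With the walls removed the bar would change length by δ_free = Σ αᵢΔT Lᵢ = 1.1×10⁻⁶×63×875 + 11.4×10⁻⁶×63×850 + 11.9×10⁻⁶×63×675 = 1.177 mm.
The walls prevent any net length change, so an axial force P (same in every segment) develops. Compatibility: P · Σ Lᵢ/(AᵢEᵢ) = δ_free.
The series flexibility is Σ Lᵢ/(AᵢEᵢ) = 875/(1075×146×10³) + 850/(2100×100×10³) + 675/(900×195×10³) = 1.347×10⁻⁵ mm/N.
P = 1.177 / 1.347×10⁻⁵ = 87400 N = 87.4 kN, compressive.
For the invar segment, free thermal change = 1.1×10⁻⁶×63×875 = 0.06064 mm and elastic change from P = 87400×875/(1075×146×10³) = 0.4872 mm; these oppose, so the net change is 0.427 mm (segment shortens).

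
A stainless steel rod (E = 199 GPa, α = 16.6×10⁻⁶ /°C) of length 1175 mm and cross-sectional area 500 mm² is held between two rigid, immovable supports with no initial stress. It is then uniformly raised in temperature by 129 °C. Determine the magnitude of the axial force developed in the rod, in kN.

P ≈ 213 kN (compressive)

With zero net strain, σ = E·αΔT = 199 GPa × 16.6×10⁻⁶ × 129 = 426.1 MPa.
P = AEαΔT = 500 × 199×10³ × 16.6×10⁻⁶ × 129 = 213.1 kN (compressive).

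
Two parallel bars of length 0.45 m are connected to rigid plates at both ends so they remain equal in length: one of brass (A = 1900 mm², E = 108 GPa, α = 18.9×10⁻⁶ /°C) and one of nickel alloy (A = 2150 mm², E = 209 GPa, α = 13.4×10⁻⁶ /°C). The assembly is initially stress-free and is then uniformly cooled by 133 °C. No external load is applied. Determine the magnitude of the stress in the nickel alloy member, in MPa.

Both members must finish at the same length. With the larger α, the brass tends to over-contract; the plates restrain it, putting the brass in tension and the nickel alloy in compression. With no external load the two internal forces are equal and opposite, magnitude P.
Setting the final lengths equal and cancelling L: (α₁ − α₂)ΔT = P/(A₁E₁) + P/(A₂E₂).
|α₁ − α₂|·ΔT = 5.5×10⁻⁶ × 133 = 0.0007315.
1/(A₁E₁) + 1/(A₂E₂) = 1/(1900×108×10³) + 1/(2150×209×10³) = 7.099×10⁻⁹ N⁻¹.
P = 0.0007315 / 7.099×10⁻⁹ = 103000 N = 103 kN.
σ_{nickel alloy} = P/A₂ = 103000/2150 = 47.93 MPa, compressive.

σ ≈ 47.9 MPa (compressive)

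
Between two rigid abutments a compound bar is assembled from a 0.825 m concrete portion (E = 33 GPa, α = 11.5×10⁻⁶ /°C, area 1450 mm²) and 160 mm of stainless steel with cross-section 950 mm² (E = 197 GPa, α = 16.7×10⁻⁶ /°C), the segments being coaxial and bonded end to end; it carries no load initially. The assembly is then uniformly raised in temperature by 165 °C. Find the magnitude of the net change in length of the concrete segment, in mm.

Free thermal expansion of the whole bar: Σ αᵢΔT Lᵢ = 11.5×10⁻⁶×165×825 + 16.7×10⁻⁶×165×160 = 2.006 mm.
Since the ends are fixed, an axial force P builds up, equal in every segment, with P · Σ Lᵢ/(AᵢEᵢ) = δ_free.
The series flexibility is Σ Lᵢ/(AᵢEᵢ) = 825/(1450×33×10³) + 160/(950×197×10³) = 1.81×10⁻⁵ mm/N.
P = 2.006 / 1.81×10⁻⁵ = 110900 N = 110.9 kN, compressive.
For the concrete segment, free thermal change = 11.5×10⁻⁶×165×825 = 1.565 mm and elastic change from P = 110900×825/(1450×33×10³) = 1.912 mm; these oppose, so the net change is 0.346 mm (segment shortens).

|ΔL| ≈ 0.346 mm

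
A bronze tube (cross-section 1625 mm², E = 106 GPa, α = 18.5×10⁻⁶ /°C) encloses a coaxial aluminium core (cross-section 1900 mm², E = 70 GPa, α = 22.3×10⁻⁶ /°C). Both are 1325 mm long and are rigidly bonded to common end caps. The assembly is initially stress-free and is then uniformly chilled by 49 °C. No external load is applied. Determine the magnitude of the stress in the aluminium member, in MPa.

σ ≈ 7.35 MPa (tensile)

The aluminium has the larger α, so on cooling it would change length more than the bronze if both were free. The rigid plates force a common final length, so the aluminium is put into tension and the bronze into compression, with equal and opposite forces P (no external load).
Equating the net (thermal + elastic) strains gives |α₁ − α₂|·ΔT = P·[1/(A₁E₁) + 1/(A₂E₂)].
|α₁ − α₂|·ΔT = 3.8×10⁻⁶ × 49 = 0.0001862.
1/(A₁E₁) + 1/(A₂E₂) = 1/(1625×106×10³) + 1/(1900×70×10³) = 1.332×10⁻⁸ N⁻¹.
P = 0.0001862 / 1.332×10⁻⁸ = 13970 N = 13.97 kN.
σ_{aluminium} = P/A₂ = 13970/1900 = 7.355 MPa, tensile.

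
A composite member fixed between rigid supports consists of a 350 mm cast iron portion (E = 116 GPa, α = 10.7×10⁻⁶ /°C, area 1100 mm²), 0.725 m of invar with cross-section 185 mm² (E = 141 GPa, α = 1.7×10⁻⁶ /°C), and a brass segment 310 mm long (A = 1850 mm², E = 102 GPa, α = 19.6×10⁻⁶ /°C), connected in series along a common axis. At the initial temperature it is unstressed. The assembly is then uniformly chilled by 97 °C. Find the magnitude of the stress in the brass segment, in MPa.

If the supports were absent, the total length change would be Σ αᵢΔT Lᵢ = 10.7×10⁻⁶×97×350 + 1.7×10⁻⁶×97×725 + 19.6×10⁻⁶×97×310 = 1.072 mm.
The rigid supports impose zero overall length change; the single axial force P common to all segments must satisfy P Σ Lᵢ/(AᵢEᵢ) = δ_free.
Σ Lᵢ/(AᵢEᵢ) = 350/(1100×116×10³) + 725/(185×141×10³) + 310/(1850×102×10³) = 3.218×10⁻⁵ mm/N.
P = 1.072 / 3.218×10⁻⁵ = 33320 N = 33.32 kN, tensile.
σ_{brass} = P / A = 33320 / 1850 = 18.01 MPa.

σ ≈ 18 MPa (tensile)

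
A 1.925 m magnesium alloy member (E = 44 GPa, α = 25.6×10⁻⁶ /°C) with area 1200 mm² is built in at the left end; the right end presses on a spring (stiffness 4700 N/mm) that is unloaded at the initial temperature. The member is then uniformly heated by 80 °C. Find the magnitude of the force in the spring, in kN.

P ≈ 15.8 kN

If the spring were absent the member would lengthen by αΔT L = 25.6×10⁻⁶ × 80 × 1925 = 3.942 mm.
Let P be the compressive force at the spring. The member shortens elastically by PL/(AE) and the spring compresses by P/k; together these equal δ_free.
P [ L/(AE) + 1/k ] = δ_free → P [ 1925/(1200×44×10³) + 1/(4700) ] = 3.942.
P = 3.942 / 0.0002492 = 15820 N.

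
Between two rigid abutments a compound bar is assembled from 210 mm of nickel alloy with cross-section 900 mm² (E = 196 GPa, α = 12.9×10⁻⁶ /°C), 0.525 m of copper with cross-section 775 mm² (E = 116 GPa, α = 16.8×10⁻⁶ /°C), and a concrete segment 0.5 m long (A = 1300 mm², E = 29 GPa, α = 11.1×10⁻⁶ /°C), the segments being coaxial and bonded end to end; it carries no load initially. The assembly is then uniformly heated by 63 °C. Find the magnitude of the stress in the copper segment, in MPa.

σ ≈ 68.4 MPa (compressive)

With the walls removed the bar would change length by δ_free = Σ αᵢΔT Lᵢ = 12.9×10⁻⁶×63×210 + 16.8×10⁻⁶×63×525 + 11.1×10⁻⁶×63×500 = 1.076 mm.
Since the ends are fixed, an axial force P builds up, equal in every segment, with P · Σ Lᵢ/(AᵢEᵢ) = δ_free.
The series flexibility is Σ Lᵢ/(AᵢEᵢ) = 210/(900×196×10³) + 525/(775×116×10³) + 500/(1300×29×10³) = 2.029×10⁻⁵ mm/N.
P = 1.076 / 2.029×10⁻⁵ = 53020 N = 53.02 kN, compressive.
σ_{copper} = P / A = 53020 / 775 = 68.42 MPa.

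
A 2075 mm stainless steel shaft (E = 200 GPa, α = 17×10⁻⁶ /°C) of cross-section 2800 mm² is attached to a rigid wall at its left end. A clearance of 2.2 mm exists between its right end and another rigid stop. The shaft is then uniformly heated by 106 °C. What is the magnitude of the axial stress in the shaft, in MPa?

σ ≈ 148 MPa (compressive)

If the wall were absent the shaft would grow by αΔT L = 17×10⁻⁶ × 106 × 2075 = 3.739 mm.
After closing the 2.2 mm clearance, 3.739 − 2.2 = 1.539 mm of expansion remains to be suppressed by the wall.
Compatibility: PL/(AE) = 1.539 mm, so σ = P/A = E × (1.539/2075) = 148.4 MPa.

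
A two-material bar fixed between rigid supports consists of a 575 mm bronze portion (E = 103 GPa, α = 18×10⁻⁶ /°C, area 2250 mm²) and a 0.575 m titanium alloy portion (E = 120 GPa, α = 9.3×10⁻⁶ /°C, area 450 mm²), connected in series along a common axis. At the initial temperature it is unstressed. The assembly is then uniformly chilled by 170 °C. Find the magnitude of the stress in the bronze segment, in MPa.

If the supports were absent, the total length change would be Σ αᵢΔT Lᵢ = 18×10⁻⁶×170×575 + 9.3×10⁻⁶×170×575 = 2.669 mm.
The rigid supports impose zero overall length change; the single axial force P common to all segments must satisfy P Σ Lᵢ/(AᵢEᵢ) = δ_free.
Σ Lᵢ/(AᵢEᵢ) = 575/(2250×103×10³) + 575/(450×120×10³) = 1.313×10⁻⁵ mm/N.
P = 2.669 / 1.313×10⁻⁵ = 203300 N = 203.3 kN, tensile.
σ_{bronze} = P / A = 203300 / 2250 = 90.34 MPa.

σ ≈ 90.3 MPa (tensile)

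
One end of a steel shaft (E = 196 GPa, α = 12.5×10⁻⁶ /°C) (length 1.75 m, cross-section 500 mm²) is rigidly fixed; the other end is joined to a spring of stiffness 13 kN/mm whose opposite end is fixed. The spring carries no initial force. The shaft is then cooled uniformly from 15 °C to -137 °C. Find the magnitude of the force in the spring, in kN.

Free thermal contraction: δ_free = αΔT L = 12.5×10⁻⁶ × 152 × 1750 = 3.325 mm.
Let P be the tensile force in the spring. The shaft extends elastically by PL/(AE) and the spring stretches by P/k; together these equal δ_free.
So P = δ_free / [L/(AE) + 1/k] = 3.325 / [ 1750/(500×196×10³) + 1/(13×10³) ].
P = 3.325 / 9.478×10⁻⁵ = 35080 N.

P ≈ 35.1 kN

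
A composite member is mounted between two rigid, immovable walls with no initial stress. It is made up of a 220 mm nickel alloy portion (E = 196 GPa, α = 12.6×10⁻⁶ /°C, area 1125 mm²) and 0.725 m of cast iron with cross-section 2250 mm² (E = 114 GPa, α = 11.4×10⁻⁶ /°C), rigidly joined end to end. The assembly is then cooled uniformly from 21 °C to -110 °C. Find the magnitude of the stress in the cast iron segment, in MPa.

σ ≈ 168 MPa (tensile)

If the supports were absent, the total length change would be Σ αᵢΔT Lᵢ = 12.6×10⁻⁶×131×220 + 11.4×10⁻⁶×131×725 = 1.446 mm.
The walls prevent any net length change, so an axial force P (same in every segment) develops. Compatibility: P · Σ Lᵢ/(AᵢEᵢ) = δ_free.
Σ Lᵢ/(AᵢEᵢ) = 220/(1125×196×10³) + 725/(2250×114×10³) = 3.824×10⁻⁶ mm/N.
Hence P = δ_free / Σ(L/AE) = 1.446/3.824×10⁻⁶ = 378.1 kN (tensile).
σ_{cast iron} = P / A = 378100 / 2250 = 168 MPa.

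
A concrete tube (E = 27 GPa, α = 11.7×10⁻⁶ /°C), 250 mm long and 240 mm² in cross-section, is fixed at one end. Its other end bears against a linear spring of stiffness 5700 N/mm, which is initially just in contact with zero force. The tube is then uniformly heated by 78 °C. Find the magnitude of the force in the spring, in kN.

P ≈ 1.07 kN

The unrestrained thermal change is αΔT L = 11.7×10⁻⁶ × 78 × 250 = 0.2281 mm.
Let P be the compressive force at the spring. The tube shortens elastically by PL/(AE) and the spring compresses by P/k; together these equal δ_free.
So P = δ_free / [L/(AE) + 1/k] = 0.2281 / [ 250/(240×27×10³) + 1/(5700) ].
P = 0.2281 / 0.000214 = 1066 N.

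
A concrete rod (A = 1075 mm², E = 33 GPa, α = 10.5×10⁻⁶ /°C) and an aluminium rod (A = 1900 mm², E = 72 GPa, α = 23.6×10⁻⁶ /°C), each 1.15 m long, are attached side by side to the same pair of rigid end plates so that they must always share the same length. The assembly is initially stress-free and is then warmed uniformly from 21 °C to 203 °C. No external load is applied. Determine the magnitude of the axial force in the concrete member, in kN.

Both members must finish at the same length. With the larger α, the aluminium tends to over-expand; the plates restrain it, putting the aluminium in compression and the concrete in tension. With no external load the two internal forces are equal and opposite, magnitude P.
Compatibility of the two members (thermal + elastic change equal): (α₁ − α₂)ΔT = P·[1/(A₁E₁) + 1/(A₂E₂)].
|α₁ − α₂|·ΔT = 13.1×10⁻⁶ × 182 = 0.002384.
1/(A₁E₁) + 1/(A₂E₂) = 1/(1075×33×10³) + 1/(1900×72×10³) = 3.55×10⁻⁸ N⁻¹.
So P = 0.002384 / 3.55×10⁻⁸ = 67.16 kN.

P ≈ 67.2 kN (tensile in the concrete)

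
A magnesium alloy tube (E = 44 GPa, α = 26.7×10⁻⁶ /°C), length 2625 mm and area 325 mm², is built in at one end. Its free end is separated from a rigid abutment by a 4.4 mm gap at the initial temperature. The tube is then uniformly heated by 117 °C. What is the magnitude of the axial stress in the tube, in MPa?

If the wall were absent the tube would grow by αΔT L = 26.7×10⁻⁶ × 117 × 2625 = 8.2 mm.
After closing the 4.4 mm clearance, 8.2 − 4.4 = 3.8 mm of expansion remains to be suppressed by the wall.
So σ = E(δ_free − g)/L = 44×10³ × 3.8/2625 = 63.7 MPa.

σ ≈ 63.7 MPa (compressive)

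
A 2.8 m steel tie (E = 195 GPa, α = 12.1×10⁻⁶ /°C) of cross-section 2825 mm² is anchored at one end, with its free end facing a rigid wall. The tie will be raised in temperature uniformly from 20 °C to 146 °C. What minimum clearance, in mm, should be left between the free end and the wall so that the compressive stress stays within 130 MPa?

With no wall the tie would lengthen by αΔT L = 12.1×10⁻⁶ × 126 × 2800 = 4.269 mm.
A stress of 130 MPa corresponds to the wall pushing the tie back by σL/E = 130×2800/(195×10³) = 1.867 mm.
The gap must absorb the remainder: g_min = 4.269 − 1.867 = 2.402 mm.

g ≈ 2.4 mm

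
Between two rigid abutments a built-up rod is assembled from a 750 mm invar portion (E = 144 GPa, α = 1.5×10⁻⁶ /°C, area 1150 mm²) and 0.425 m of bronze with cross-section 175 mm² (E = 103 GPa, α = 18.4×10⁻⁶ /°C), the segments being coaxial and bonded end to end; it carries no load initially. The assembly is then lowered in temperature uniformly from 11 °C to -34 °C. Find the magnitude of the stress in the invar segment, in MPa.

If the supports were absent, the total length change would be Σ αᵢΔT Lᵢ = 1.5×10⁻⁶×45×750 + 18.4×10⁻⁶×45×425 = 0.4025 mm.
Since the ends are fixed, an axial force P builds up, equal in every segment, with P · Σ Lᵢ/(AᵢEᵢ) = δ_free.
The series flexibility is Σ Lᵢ/(AᵢEᵢ) = 750/(1150×144×10³) + 425/(175×103×10³) = 2.811×10⁻⁵ mm/N.
So P = 0.4025 / 2.811×10⁻⁵ = 14.32 kN, tensile.
σ_{invar} = P / A = 14320 / 1150 = 12.45 MPa.

σ ≈ 12.5 MPa (tensile)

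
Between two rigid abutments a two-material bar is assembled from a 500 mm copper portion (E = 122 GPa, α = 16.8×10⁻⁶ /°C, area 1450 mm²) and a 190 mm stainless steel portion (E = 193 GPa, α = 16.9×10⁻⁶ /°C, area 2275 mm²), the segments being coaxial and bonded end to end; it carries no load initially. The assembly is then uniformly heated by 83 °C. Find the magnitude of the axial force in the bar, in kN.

P ≈ 296 kN (compressive)

With the walls removed the bar would change length by δ_free = Σ αᵢΔT Lᵢ = 16.8×10⁻⁶×83×500 + 16.9×10⁻⁶×83×190 = 0.9637 mm.
The rigid supports impose zero overall length change; the single axial force P common to all segments must satisfy P Σ Lᵢ/(AᵢEᵢ) = δ_free.
The series flexibility is Σ Lᵢ/(AᵢEᵢ) = 500/(1450×122×10³) + 190/(2275×193×10³) = 3.259×10⁻⁶ mm/N.
Hence P = δ_free / Σ(L/AE) = 0.9637/3.259×10⁻⁶ = 295.7 kN (compressive).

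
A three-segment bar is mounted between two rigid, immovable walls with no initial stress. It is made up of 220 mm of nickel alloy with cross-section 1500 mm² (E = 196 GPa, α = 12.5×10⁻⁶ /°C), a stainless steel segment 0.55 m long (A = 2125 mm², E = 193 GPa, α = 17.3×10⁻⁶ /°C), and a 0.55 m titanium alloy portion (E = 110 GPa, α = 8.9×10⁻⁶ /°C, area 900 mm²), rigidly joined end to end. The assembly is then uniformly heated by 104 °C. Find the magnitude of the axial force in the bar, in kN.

If the supports were absent, the total length change would be Σ αᵢΔT Lᵢ = 12.5×10⁻⁶×104×220 + 17.3×10⁻⁶×104×550 + 8.9×10⁻⁶×104×550 = 1.785 mm.
The rigid supports impose zero overall length change; the single axial force P common to all segments must satisfy P Σ Lᵢ/(AᵢEᵢ) = δ_free.
The series flexibility is Σ Lᵢ/(AᵢEᵢ) = 220/(1500×196×10³) + 550/(2125×193×10³) + 550/(900×110×10³) = 7.645×10⁻⁶ mm/N.
Hence P = δ_free / Σ(L/AE) = 1.785/7.645×10⁻⁶ = 233.4 kN (compressive).

P ≈ 233 kN (compressive)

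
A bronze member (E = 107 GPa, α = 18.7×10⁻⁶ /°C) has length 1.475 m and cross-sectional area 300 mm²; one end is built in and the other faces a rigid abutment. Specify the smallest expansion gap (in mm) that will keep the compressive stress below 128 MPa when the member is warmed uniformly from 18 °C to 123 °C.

With no wall the member would lengthen by αΔT L = 18.7×10⁻⁶ × 105 × 1475 = 2.896 mm.
A stress of 128 MPa corresponds to the wall pushing the member back by σL/E = 128×1475/(107×10³) = 1.764 mm.
The gap must absorb the remainder: g_min = 2.896 − 1.764 = 1.132 mm.

g ≈ 1.13 mm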